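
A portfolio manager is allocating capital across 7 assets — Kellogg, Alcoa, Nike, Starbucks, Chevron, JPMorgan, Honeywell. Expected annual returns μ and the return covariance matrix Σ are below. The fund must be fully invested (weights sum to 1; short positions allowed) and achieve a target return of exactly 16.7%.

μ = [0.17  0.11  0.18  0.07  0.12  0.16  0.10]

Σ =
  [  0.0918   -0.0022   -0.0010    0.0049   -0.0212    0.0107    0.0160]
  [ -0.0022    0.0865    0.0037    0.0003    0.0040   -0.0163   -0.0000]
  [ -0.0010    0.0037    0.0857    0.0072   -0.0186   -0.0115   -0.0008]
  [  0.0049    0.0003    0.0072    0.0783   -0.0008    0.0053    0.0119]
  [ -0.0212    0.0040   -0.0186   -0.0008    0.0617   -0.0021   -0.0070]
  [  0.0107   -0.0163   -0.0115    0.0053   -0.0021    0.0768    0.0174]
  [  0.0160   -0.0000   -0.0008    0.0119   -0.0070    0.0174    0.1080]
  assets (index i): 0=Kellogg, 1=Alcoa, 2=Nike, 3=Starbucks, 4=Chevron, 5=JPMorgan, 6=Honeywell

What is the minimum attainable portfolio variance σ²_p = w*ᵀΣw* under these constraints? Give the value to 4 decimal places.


u=Σ⁻¹μ = [2.4166  1.4990  3.2081  0.2479  3.7803  2.5408  0.4000]
v=Σ⁻¹𝟙 = [14.4661  12.7434  18.6000  8.4920  27.2285  15.3839  5.6045]
a=μᵀu=2.070699  b=𝟙ᵀu=14.092754  c=𝟙ᵀv=102.518479  D=ac−b²=13.679140
λ₁=(c·0.167−b)/D = (102.518479·0.167−14.092754)/13.679140 = 0.221347
λ₂=(a−b·0.167)/D = (2.070699−14.092754·0.167)/13.679140 = -0.020673
w* = 0.221347·u + -0.020673·v:
  w_0 = 0.221347·2.4166 + -0.020673·14.4661 = 0.2359  (Kellogg)
  w_1 = 0.221347·1.4990 + -0.020673·12.7434 = 0.0684  (Alcoa)
  w_2 = 0.221347·3.2081 + -0.020673·18.6000 = 0.3256  (Nike)
  w_3 = 0.221347·0.2479 + -0.020673·8.4920 = -0.1207  (Starbucks)
  w_4 = 0.221347·3.7803 + -0.020673·27.2285 = 0.2738  (Chevron)
  w_5 = 0.221347·2.5408 + -0.020673·15.3839 = 0.2444  (JPMorgan)
  w_6 = 0.221347·0.4000 + -0.020673·5.6045 = -0.0273  (Honeywell)
Σw_i=1.0000  μᵀw=0.1670
σ²=wᵀΣw=λ₁·μ_p+λ₂ = 0.221347·0.167 + -0.020673 = 0.016292 ≈ 0.0163

0.0163


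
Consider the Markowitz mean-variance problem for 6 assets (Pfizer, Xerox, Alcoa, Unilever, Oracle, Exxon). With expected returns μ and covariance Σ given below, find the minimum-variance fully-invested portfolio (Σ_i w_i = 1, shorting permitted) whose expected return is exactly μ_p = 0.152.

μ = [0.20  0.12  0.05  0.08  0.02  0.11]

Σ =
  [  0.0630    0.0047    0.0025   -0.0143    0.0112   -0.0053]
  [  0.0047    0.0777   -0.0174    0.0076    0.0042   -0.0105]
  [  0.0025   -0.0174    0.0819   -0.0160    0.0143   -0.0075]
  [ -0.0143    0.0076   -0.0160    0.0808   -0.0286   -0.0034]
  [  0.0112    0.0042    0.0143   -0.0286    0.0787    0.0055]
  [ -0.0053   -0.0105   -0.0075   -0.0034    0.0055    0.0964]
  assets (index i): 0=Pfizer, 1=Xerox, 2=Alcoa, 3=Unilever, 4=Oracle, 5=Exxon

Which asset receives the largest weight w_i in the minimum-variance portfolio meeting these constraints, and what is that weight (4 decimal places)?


x=Σ⁻¹μ = [3.5514  1.6961  1.3765  1.7806  -0.0633  1.6946]
y=Σ⁻¹𝟙 = [18.1309  14.8380  18.3182  23.1744  13.4168  14.4635]
a=μᵀx=1.310225  b=𝟙ᵀx=10.035923  c=𝟙ᵀy=102.341781  D=ac−b²=33.371037
λ₁=(c·0.152−b)/D = (102.341781·0.152−10.035923)/33.371037 = 0.165414
λ₂=(a−b·0.152)/D = (1.310225−10.035923·0.152)/33.371037 = -0.006450
w* = 0.165414·x + -0.006450·y:
  w_0 = 0.165414·3.5514 + -0.006450·18.1309 = 0.4705  (Pfizer)
  w_1 = 0.165414·1.6961 + -0.006450·14.8380 = 0.1849  (Xerox)
  w_2 = 0.165414·1.3765 + -0.006450·18.3182 = 0.1095  (Alcoa)
  w_3 = 0.165414·1.7806 + -0.006450·23.1744 = 0.1451  (Unilever)
  w_4 = 0.165414·-0.0633 + -0.006450·13.4168 = -0.0970  (Oracle)
  w_5 = 0.165414·1.6946 + -0.006450·14.4635 = 0.1870  (Exxon)
Σw_i=1.0000  μᵀw=0.1520
σ²=wᵀΣw=λ₁·μ_p+λ₂ = 0.165414·0.152 + -0.006450 = 0.018693 ≈ 0.0187

Pfizer (0.4705)


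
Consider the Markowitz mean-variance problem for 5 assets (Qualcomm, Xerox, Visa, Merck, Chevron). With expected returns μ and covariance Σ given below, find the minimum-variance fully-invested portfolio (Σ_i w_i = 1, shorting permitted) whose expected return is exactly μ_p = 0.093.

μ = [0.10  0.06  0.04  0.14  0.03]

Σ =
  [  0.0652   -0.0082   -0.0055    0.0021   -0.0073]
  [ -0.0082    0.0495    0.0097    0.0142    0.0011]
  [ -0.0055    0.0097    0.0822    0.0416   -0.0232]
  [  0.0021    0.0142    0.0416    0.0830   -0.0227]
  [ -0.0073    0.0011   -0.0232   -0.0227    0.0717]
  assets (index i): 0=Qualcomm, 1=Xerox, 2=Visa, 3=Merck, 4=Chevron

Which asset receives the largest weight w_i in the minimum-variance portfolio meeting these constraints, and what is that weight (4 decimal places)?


p=Σ⁻¹μ = [1.7097  0.9654  -0.1338  1.8519  1.1207]
q=Σ⁻¹𝟙 = [21.1194  18.2733  14.0010  7.5924  22.7509]
a=μᵀp=0.516427  b=𝟙ᵀp=5.513850  c=𝟙ᵀq=83.737117  D=ac−b²=12.841534
λ₁=(c·0.093−b)/D = (83.737117·0.093−5.513850)/12.841534 = 0.177058
λ₂=(a−b·0.093)/D = (0.516427−5.513850·0.093)/12.841534 = 0.000283
w* = 0.177058·p + 0.000283·q:
  w_0 = 0.177058·1.7097 + 0.000283·21.1194 = 0.3087  (Qualcomm)
  w_1 = 0.177058·0.9654 + 0.000283·18.2733 = 0.1761  (Xerox)
  w_2 = 0.177058·-0.1338 + 0.000283·14.0010 = -0.0197  (Visa)
  w_3 = 0.177058·1.8519 + 0.000283·7.5924 = 0.3300  (Merck)
  w_4 = 0.177058·1.1207 + 0.000283·22.7509 = 0.2049  (Chevron)
Σw_i=1.0000  μᵀw=0.0930
σ²=wᵀΣw=λ₁·μ_p+λ₂ = 0.177058·0.093 + 0.000283 = 0.016750 ≈ 0.0167

Merck (0.3300)


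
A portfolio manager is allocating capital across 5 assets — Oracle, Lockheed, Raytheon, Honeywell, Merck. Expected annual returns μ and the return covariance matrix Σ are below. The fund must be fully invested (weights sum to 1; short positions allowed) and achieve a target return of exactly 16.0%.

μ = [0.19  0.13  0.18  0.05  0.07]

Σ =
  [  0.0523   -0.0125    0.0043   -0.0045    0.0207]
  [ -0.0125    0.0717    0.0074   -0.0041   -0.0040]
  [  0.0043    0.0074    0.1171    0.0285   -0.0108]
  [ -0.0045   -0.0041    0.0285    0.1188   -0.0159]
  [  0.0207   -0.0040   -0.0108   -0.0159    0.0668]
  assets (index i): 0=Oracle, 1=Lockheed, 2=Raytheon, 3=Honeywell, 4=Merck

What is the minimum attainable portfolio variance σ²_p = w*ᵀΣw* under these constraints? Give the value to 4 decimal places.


0.0192

g=Σ⁻¹μ = [4.0706  2.4394  1.1534  0.4116  0.2170]
h=Σ⁻¹𝟙 = [18.4317  17.9410  5.4956  10.2447  13.6597]
a=μᵀg=1.333910  b=𝟙ᵀg=8.291968  c=𝟙ᵀh=65.772671  D=ac−b²=18.978115
λ₁=(c·0.160−b)/D = (65.772671·0.160−8.291968)/18.978115 = 0.117591
λ₂=(a−b·0.160)/D = (1.333910−8.291968·0.160)/18.978115 = 0.000379
w* = 0.117591·g + 0.000379·h:
  w_0 = 0.117591·4.0706 + 0.000379·18.4317 = 0.4857  (Oracle)
  w_1 = 0.117591·2.4394 + 0.000379·17.9410 = 0.2937  (Lockheed)
  w_2 = 0.117591·1.1534 + 0.000379·5.4956 = 0.1377  (Raytheon)
  w_3 = 0.117591·0.4116 + 0.000379·10.2447 = 0.0523  (Honeywell)
  w_4 = 0.117591·0.2170 + 0.000379·13.6597 = 0.0307  (Merck)
Σw_i=1.0000  μᵀw=0.1600
σ²=wᵀΣw=λ₁·μ_p+λ₂ = 0.117591·0.160 + 0.000379 = 0.019194 ≈ 0.0192


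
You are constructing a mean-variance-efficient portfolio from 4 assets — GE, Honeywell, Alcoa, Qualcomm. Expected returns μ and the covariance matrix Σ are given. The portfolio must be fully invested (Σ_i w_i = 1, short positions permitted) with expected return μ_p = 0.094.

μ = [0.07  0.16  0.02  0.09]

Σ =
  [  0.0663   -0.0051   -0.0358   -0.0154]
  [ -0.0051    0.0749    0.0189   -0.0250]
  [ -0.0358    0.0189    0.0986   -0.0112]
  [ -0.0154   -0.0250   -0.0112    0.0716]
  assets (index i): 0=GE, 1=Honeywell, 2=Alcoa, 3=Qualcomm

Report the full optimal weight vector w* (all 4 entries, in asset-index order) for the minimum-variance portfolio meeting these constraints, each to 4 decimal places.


0.2854  0.2729  0.1343  0.3074

x=Σ⁻¹μ = [2.4399  3.0898  0.8363  2.9914]
y=Σ⁻¹𝟙 = [36.8787  20.9624  23.2458  32.8540]
a=μᵀx=0.951103  b=𝟙ᵀx=9.357272  c=𝟙ᵀy=113.940886  D=ac−b²=20.810961
λ₁=(c·0.094−b)/D = (113.940886·0.094−9.357272)/20.810961 = 0.065022
λ₂=(a−b·0.094)/D = (0.951103−9.357272·0.094)/20.810961 = 0.003437
w* = 0.065022·x + 0.003437·y:
  w_0 = 0.065022·2.4399 + 0.003437·36.8787 = 0.2854  (GE)
  w_1 = 0.065022·3.0898 + 0.003437·20.9624 = 0.2729  (Honeywell)
  w_2 = 0.065022·0.8363 + 0.003437·23.2458 = 0.1343  (Alcoa)
  w_3 = 0.065022·2.9914 + 0.003437·32.8540 = 0.3074  (Qualcomm)
Σw_i=1.0000  μᵀw=0.0940
σ²=wᵀΣw=λ₁·μ_p+λ₂ = 0.065022·0.094 + 0.003437 = 0.009549 ≈ 0.0095


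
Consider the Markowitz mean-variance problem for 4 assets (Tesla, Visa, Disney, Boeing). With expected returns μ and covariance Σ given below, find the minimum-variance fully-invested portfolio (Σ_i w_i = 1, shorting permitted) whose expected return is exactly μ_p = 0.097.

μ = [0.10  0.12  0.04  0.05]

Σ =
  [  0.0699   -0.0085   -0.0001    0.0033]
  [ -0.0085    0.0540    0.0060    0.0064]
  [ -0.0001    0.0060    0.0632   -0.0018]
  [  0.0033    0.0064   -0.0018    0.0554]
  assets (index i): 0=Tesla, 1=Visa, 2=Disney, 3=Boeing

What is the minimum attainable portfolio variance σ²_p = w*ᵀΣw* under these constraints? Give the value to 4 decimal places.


0.0189

u=Σ⁻¹μ = [1.6948  2.3777  0.4253  0.5407]
v=Σ⁻¹𝟙 = [15.7232  17.5235  14.6273  15.5648]
a=μᵀu=0.498849  b=𝟙ᵀu=5.038468  c=𝟙ᵀv=63.438820  D=ac−b²=6.260199
λ₁=(c·0.097−b)/D = (63.438820·0.097−5.038468)/6.260199 = 0.178125
λ₂=(a−b·0.097)/D = (0.498849−5.038468·0.097)/6.260199 = 0.001616
w* = 0.178125·u + 0.001616·v:
  w_0 = 0.178125·1.6948 + 0.001616·15.7232 = 0.3273  (Tesla)
  w_1 = 0.178125·2.3777 + 0.001616·17.5235 = 0.4518  (Visa)
  w_2 = 0.178125·0.4253 + 0.001616·14.6273 = 0.0994  (Disney)
  w_3 = 0.178125·0.5407 + 0.001616·15.5648 = 0.1215  (Boeing)
Σw_i=1.0000  μᵀw=0.0970
σ²=wᵀΣw=λ₁·μ_p+λ₂ = 0.178125·0.097 + 0.001616 = 0.018894 ≈ 0.0189


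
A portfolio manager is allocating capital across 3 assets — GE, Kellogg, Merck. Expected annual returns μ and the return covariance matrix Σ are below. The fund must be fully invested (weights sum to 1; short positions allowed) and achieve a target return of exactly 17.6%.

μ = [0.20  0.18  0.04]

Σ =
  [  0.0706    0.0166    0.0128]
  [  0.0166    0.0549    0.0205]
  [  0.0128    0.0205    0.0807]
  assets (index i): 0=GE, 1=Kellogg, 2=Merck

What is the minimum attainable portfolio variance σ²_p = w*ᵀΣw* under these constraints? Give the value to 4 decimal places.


p=Σ⁻¹μ = [2.2780  2.8059  -0.5784]
q=Σ⁻¹𝟙 = [9.8640  12.3621  7.6867]
a=μᵀp=0.937520  b=𝟙ᵀp=4.505450  c=𝟙ᵀq=29.912830  D=ac−b²=7.744806
λ₁=(c·0.176−b)/D = (29.912830·0.176−4.505450)/7.744806 = 0.098028
λ₂=(a−b·0.176)/D = (0.937520−4.505450·0.176)/7.744806 = 0.018666
w* = 0.098028·p + 0.018666·q:
  w_0 = 0.098028·2.2780 + 0.018666·9.8640 = 0.4074  (GE)
  w_1 = 0.098028·2.8059 + 0.018666·12.3621 = 0.5058  (Kellogg)
  w_2 = 0.098028·-0.5784 + 0.018666·7.6867 = 0.0868  (Merck)
Σw_i=1.0000  μᵀw=0.1760
σ²=wᵀΣw=λ₁·μ_p+λ₂ = 0.098028·0.176 + 0.018666 = 0.035918 ≈ 0.0359

0.0359


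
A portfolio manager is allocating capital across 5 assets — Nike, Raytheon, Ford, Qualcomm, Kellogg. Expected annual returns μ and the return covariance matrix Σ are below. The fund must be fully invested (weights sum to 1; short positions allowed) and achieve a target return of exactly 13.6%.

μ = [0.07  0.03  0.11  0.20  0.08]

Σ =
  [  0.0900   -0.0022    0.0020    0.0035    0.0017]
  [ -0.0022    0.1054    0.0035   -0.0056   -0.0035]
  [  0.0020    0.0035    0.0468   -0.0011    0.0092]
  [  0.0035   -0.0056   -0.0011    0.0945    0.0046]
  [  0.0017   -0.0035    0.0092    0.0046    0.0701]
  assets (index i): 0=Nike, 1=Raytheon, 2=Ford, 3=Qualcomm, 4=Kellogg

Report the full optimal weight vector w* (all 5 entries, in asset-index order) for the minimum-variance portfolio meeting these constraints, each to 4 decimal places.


0.0906  0.0335  0.3818  0.3927  0.1013

x=Σ⁻¹μ = [0.6422  0.3604  2.2047  2.1048  0.7162]
y=Σ⁻¹𝟙 = [10.3301  10.0351  18.1712  10.4485  11.4454]
a=μᵀx=0.776536  b=𝟙ᵀx=6.028319  c=𝟙ᵀy=60.430261  D=ac−b²=10.585655
λ₁=(c·0.136−b)/D = (60.430261·0.136−6.028319)/10.585655 = 0.206902
λ₂=(a−b·0.136)/D = (0.776536−6.028319·0.136)/10.585655 = -0.004092
w* = 0.206902·x + -0.004092·y:
  w_0 = 0.206902·0.6422 + -0.004092·10.3301 = 0.0906  (Nike)
  w_1 = 0.206902·0.3604 + -0.004092·10.0351 = 0.0335  (Raytheon)
  w_2 = 0.206902·2.2047 + -0.004092·18.1712 = 0.3818  (Ford)
  w_3 = 0.206902·2.1048 + -0.004092·10.4485 = 0.3927  (Qualcomm)
  w_4 = 0.206902·0.7162 + -0.004092·11.4454 = 0.1013  (Kellogg)
Σw_i=1.0000  μᵀw=0.1360
σ²=wᵀΣw=λ₁·μ_p+λ₂ = 0.206902·0.136 + -0.004092 = 0.024047 ≈ 0.0240


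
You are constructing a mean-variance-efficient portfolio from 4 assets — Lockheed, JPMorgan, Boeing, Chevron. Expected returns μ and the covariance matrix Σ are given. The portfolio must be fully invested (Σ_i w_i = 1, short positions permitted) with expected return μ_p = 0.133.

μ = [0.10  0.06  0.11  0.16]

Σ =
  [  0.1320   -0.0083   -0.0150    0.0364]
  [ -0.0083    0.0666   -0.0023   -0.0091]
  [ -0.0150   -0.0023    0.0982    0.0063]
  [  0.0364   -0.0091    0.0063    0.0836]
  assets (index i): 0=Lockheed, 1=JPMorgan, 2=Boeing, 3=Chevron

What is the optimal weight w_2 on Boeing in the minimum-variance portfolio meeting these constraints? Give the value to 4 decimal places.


x=Σ⁻¹μ = [0.4769  1.2388  1.1093  1.7575]
y=Σ⁻¹𝟙 = [7.2098  17.6496  11.0622  9.9101]
a=μᵀx=0.525232  b=𝟙ᵀx=4.582416  c=𝟙ᵀy=45.831755  D=ac−b²=3.073790
λ₁=(c·0.133−b)/D = (45.831755·0.133−4.582416)/3.073790 = 0.492294
λ₂=(a−b·0.133)/D = (0.525232−4.582416·0.133)/3.073790 = -0.027402
w* = 0.492294·x + -0.027402·y:
  w_0 = 0.492294·0.4769 + -0.027402·7.2098 = 0.0372  (Lockheed)
  w_1 = 0.492294·1.2388 + -0.027402·17.6496 = 0.1262  (JPMorgan)
  w_2 = 0.492294·1.1093 + -0.027402·11.0622 = 0.2430  (Boeing)
  w_3 = 0.492294·1.7575 + -0.027402·9.9101 = 0.5936  (Chevron)
Σw_i=1.0000  μᵀw=0.1330
σ²=wᵀΣw=λ₁·μ_p+λ₂ = 0.492294·0.133 + -0.027402 = 0.038073 ≈ 0.0381

0.2430


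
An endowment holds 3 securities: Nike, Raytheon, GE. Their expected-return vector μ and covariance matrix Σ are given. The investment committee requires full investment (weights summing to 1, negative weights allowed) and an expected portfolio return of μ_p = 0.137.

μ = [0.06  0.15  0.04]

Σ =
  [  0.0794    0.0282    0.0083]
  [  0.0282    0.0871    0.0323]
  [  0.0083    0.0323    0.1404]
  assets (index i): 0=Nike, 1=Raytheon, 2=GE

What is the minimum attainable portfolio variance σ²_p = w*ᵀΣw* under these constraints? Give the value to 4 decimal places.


0.0723

x=Σ⁻¹μ = [0.1591  1.7148  -0.1190]
y=Σ⁻¹𝟙 = [9.7789  6.4373  5.0635]
a=μᵀx=0.262002  b=𝟙ᵀx=1.754861  c=𝟙ᵀy=21.279608  D=ac−b²=2.495771
λ₁=(c·0.137−b)/D = (21.279608·0.137−1.754861)/2.495771 = 0.464965
λ₂=(a−b·0.137)/D = (0.262002−1.754861·0.137)/2.495771 = 0.008649
w* = 0.464965·x + 0.008649·y:
  w_0 = 0.464965·0.1591 + 0.008649·9.7789 = 0.1585  (Nike)
  w_1 = 0.464965·1.7148 + 0.008649·6.4373 = 0.8530  (Raytheon)
  w_2 = 0.464965·-0.1190 + 0.008649·5.0635 = -0.0115  (GE)
Σw_i=1.0000  μᵀw=0.1370
σ²=wᵀΣw=λ₁·μ_p+λ₂ = 0.464965·0.137 + 0.008649 = 0.072349 ≈ 0.0723


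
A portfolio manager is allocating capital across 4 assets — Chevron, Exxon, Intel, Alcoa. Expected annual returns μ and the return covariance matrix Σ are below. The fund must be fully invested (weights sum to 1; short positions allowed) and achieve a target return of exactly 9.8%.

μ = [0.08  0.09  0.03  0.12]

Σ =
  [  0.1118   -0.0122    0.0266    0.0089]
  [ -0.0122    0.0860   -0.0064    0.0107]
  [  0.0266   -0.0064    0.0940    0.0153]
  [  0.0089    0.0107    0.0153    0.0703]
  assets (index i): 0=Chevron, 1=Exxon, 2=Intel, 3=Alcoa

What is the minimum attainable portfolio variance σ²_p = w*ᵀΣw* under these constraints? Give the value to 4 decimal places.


g=Σ⁻¹μ = [0.7164  0.9591  -0.0597  1.4833]
h=Σ⁻¹𝟙 = [7.6526  12.0754  7.7096  9.7401]
a=μᵀg=0.319834  b=𝟙ᵀg=3.099090  c=𝟙ᵀh=37.177645  D=ac−b²=2.286329
λ₁=(c·0.098−b)/D = (37.177645·0.098−3.099090)/2.286329 = 0.238075
λ₂=(a−b·0.098)/D = (0.319834−3.099090·0.098)/2.286329 = 0.007052
w* = 0.238075·g + 0.007052·h:
  w_0 = 0.238075·0.7164 + 0.007052·7.6526 = 0.2245  (Chevron)
  w_1 = 0.238075·0.9591 + 0.007052·12.0754 = 0.3135  (Exxon)
  w_2 = 0.238075·-0.0597 + 0.007052·7.7096 = 0.0402  (Intel)
  w_3 = 0.238075·1.4833 + 0.007052·9.7401 = 0.4218  (Alcoa)
Σw_i=1.0000  μᵀw=0.0980
σ²=wᵀΣw=λ₁·μ_p+λ₂ = 0.238075·0.098 + 0.007052 = 0.030384 ≈ 0.0304

0.0304


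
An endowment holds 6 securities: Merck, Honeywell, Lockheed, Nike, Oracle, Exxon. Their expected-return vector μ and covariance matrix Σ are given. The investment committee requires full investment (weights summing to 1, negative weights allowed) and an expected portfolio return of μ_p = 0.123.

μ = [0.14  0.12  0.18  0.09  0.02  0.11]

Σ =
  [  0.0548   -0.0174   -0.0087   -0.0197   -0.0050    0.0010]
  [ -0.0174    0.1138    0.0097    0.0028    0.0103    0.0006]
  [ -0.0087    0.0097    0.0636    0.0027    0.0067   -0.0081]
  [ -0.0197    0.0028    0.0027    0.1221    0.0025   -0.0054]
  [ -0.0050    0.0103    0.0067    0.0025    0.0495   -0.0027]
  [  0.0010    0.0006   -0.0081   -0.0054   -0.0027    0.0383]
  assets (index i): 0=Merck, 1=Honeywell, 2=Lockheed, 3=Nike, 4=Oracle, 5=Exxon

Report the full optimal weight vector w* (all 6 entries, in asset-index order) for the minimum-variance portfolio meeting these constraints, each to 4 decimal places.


0.2613  0.0828  0.2038  0.1042  0.0872  0.2608

u=Σ⁻¹μ = [3.9960  1.2891  3.5733  1.4339  0.1862  3.7185]
v=Σ⁻¹𝟙 = [30.4716  9.4566  19.9620  13.4898  19.7115  32.6792]
a=μᵀu=1.899138  b=𝟙ᵀu=14.197005  c=𝟙ᵀv=125.770703  D=ac−b²=37.300916
λ₁=(c·0.123−b)/D = (125.770703·0.123−14.197005)/37.300916 = 0.034122
λ₂=(a−b·0.123)/D = (1.899138−14.197005·0.123)/37.300916 = 0.004099
w* = 0.034122·u + 0.004099·v:
  w_0 = 0.034122·3.9960 + 0.004099·30.4716 = 0.2613  (Merck)
  w_1 = 0.034122·1.2891 + 0.004099·9.4566 = 0.0828  (Honeywell)
  w_2 = 0.034122·3.5733 + 0.004099·19.9620 = 0.2038  (Lockheed)
  w_3 = 0.034122·1.4339 + 0.004099·13.4898 = 0.1042  (Nike)
  w_4 = 0.034122·0.1862 + 0.004099·19.7115 = 0.0872  (Oracle)
  w_5 = 0.034122·3.7185 + 0.004099·32.6792 = 0.2608  (Exxon)
Σw_i=1.0000  μᵀw=0.1230
σ²=wᵀΣw=λ₁·μ_p+λ₂ = 0.034122·0.123 + 0.004099 = 0.008296 ≈ 0.0083


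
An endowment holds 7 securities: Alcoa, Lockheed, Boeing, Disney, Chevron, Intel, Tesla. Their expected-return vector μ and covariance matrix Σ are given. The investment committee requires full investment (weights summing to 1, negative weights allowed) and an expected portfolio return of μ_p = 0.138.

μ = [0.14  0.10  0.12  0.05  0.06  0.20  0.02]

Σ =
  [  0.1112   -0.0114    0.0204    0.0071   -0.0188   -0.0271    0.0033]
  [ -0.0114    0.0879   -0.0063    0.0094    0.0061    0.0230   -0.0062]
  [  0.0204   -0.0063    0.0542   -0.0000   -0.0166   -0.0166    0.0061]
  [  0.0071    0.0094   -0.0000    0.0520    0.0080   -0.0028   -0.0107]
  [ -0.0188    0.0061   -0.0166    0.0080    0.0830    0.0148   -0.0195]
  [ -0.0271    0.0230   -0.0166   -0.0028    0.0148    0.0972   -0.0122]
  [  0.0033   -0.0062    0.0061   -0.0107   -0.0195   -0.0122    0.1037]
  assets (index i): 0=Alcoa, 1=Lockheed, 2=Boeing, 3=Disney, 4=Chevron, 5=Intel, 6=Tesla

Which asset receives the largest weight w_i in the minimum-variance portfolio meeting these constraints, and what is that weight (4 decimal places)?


g=Σ⁻¹μ = [1.6210  0.7200  2.8207  0.7051  1.1948  2.7394  0.6381]
h=Σ⁻¹𝟙 = [10.6030  8.5062  23.7771  17.4668  17.8235  15.0062  15.3350]
a=μᵀg=1.304999  b=𝟙ᵀg=10.438977  c=𝟙ᵀh=108.517769  D=ac−b²=32.643356
λ₁=(c·0.138−b)/D = (108.517769·0.138−10.438977)/32.643356 = 0.138971
λ₂=(a−b·0.138)/D = (1.304999−10.438977·0.138)/32.643356 = -0.004153
w* = 0.138971·g + -0.004153·h:
  w_0 = 0.138971·1.6210 + -0.004153·10.6030 = 0.1812  (Alcoa)
  w_1 = 0.138971·0.7200 + -0.004153·8.5062 = 0.0647  (Lockheed)
  w_2 = 0.138971·2.8207 + -0.004153·23.7771 = 0.2932  (Boeing)
  w_3 = 0.138971·0.7051 + -0.004153·17.4668 = 0.0254  (Disney)
  w_4 = 0.138971·1.1948 + -0.004153·17.8235 = 0.0920  (Chevron)
  w_5 = 0.138971·2.7394 + -0.004153·15.0062 = 0.3184  (Intel)
  w_6 = 0.138971·0.6381 + -0.004153·15.3350 = 0.0250  (Tesla)
Σw_i=1.0000  μᵀw=0.1380
σ²=wᵀΣw=λ₁·μ_p+λ₂ = 0.138971·0.138 + -0.004153 = 0.015025 ≈ 0.0150

Intel (0.3184)


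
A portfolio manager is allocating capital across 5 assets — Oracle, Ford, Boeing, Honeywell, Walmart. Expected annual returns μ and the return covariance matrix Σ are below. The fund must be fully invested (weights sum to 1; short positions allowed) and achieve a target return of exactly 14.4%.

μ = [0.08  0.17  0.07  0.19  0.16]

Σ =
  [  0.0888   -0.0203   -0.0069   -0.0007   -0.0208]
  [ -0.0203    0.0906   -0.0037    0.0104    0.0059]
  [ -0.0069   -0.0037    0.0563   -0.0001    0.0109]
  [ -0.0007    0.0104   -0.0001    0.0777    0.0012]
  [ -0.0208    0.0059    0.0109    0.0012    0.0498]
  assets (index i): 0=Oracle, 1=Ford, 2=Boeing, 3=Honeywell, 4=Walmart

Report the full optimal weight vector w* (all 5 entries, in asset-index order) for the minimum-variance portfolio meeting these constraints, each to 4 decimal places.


x=Σ⁻¹μ = [2.2983  1.9431  0.9432  2.1502  3.6843]
y=Σ⁻¹𝟙 = [21.2670  13.7130  16.7570  10.8862  23.4083]
a=μᵀx=1.578261  b=𝟙ᵀx=11.019257  c=𝟙ᵀy=86.031441  D=ac−b²=14.356064
λ₁=(c·0.144−b)/D = (86.031441·0.144−11.019257)/14.356064 = 0.095379
λ₂=(a−b·0.144)/D = (1.578261−11.019257·0.144)/14.356064 = -0.000593
w* = 0.095379·x + -0.000593·y:
  w_0 = 0.095379·2.2983 + -0.000593·21.2670 = 0.2066  (Oracle)
  w_1 = 0.095379·1.9431 + -0.000593·13.7130 = 0.1772  (Ford)
  w_2 = 0.095379·0.9432 + -0.000593·16.7570 = 0.0800  (Boeing)
  w_3 = 0.095379·2.1502 + -0.000593·10.8862 = 0.1986  (Honeywell)
  w_4 = 0.095379·3.6843 + -0.000593·23.4083 = 0.3375  (Walmart)
Σw_i=1.0000  μᵀw=0.1440
σ²=wᵀΣw=λ₁·μ_p+λ₂ = 0.095379·0.144 + -0.000593 = 0.013142 ≈ 0.0131

0.2066  0.1772  0.0800  0.1986  0.3375


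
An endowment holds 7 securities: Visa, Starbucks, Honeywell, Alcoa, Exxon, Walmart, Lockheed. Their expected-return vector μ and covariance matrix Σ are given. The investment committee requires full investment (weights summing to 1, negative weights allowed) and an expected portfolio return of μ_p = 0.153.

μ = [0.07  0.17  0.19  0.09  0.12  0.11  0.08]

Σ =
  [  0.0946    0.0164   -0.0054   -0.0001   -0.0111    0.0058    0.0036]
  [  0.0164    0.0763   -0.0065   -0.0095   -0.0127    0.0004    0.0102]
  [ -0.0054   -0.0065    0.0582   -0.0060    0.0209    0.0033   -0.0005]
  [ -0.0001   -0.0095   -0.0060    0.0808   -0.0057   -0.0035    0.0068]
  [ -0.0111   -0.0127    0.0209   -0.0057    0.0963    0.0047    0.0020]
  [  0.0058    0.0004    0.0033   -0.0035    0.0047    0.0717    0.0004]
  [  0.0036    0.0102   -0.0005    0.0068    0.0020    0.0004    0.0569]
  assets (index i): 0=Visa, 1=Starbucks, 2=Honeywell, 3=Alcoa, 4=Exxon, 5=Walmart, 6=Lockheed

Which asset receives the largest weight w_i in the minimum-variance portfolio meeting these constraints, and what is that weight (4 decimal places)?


g=Σ⁻¹μ = [0.4708  2.6934  3.3793  1.7506  0.9462  1.3452  0.6711]
h=Σ⁻¹𝟙 = [8.9625  14.4800  17.1666  15.5503  9.6611  12.4084  12.2776]
a=μᵀg=1.605661  b=𝟙ᵀg=11.256619  c=𝟙ᵀh=90.506489  D=ac−b²=18.611244
λ₁=(c·0.153−b)/D = (90.506489·0.153−11.256619)/18.611244 = 0.139210
λ₂=(a−b·0.153)/D = (1.605661−11.256619·0.153)/18.611244 = -0.006265
w* = 0.139210·g + -0.006265·h:
  w_0 = 0.139210·0.4708 + -0.006265·8.9625 = 0.0094  (Visa)
  w_1 = 0.139210·2.6934 + -0.006265·14.4800 = 0.2842  (Starbucks)
  w_2 = 0.139210·3.3793 + -0.006265·17.1666 = 0.3629  (Honeywell)
  w_3 = 0.139210·1.7506 + -0.006265·15.5503 = 0.1463  (Alcoa)
  w_4 = 0.139210·0.9462 + -0.006265·9.6611 = 0.0712  (Exxon)
  w_5 = 0.139210·1.3452 + -0.006265·12.4084 = 0.1095  (Walmart)
  w_6 = 0.139210·0.6711 + -0.006265·12.2776 = 0.0165  (Lockheed)
Σw_i=1.0000  μᵀw=0.1530
σ²=wᵀΣw=λ₁·μ_p+λ₂ = 0.139210·0.153 + -0.006265 = 0.015034 ≈ 0.0150

Honeywell (0.3629)


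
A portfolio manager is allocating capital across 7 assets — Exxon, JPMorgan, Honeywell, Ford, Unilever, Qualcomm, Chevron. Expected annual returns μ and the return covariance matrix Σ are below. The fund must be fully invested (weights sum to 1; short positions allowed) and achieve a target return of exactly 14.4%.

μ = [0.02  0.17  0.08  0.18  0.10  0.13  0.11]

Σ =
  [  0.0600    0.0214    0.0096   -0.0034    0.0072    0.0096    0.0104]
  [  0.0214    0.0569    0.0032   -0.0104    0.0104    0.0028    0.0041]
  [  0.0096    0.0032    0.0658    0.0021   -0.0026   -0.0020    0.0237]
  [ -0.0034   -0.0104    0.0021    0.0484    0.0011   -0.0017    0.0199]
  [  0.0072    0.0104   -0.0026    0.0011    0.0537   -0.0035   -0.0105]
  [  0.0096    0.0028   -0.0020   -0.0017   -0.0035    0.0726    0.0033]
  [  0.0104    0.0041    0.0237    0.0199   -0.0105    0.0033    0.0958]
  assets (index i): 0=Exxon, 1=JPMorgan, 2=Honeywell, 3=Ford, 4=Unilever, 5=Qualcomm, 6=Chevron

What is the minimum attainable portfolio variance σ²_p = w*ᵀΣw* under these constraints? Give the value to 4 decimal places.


x=Σ⁻¹μ = [-1.5119  3.9434  1.2197  4.4465  1.4027  2.0437  0.0015]
y=Σ⁻¹𝟙 = [5.8966  14.8983  13.0537  22.7879  16.5173  13.9945  2.5260]
a=μᵀx=1.944205  b=𝟙ᵀx=11.545620  c=𝟙ᵀy=89.674214  D=ac−b²=41.043703
λ₁=(c·0.144−b)/D = (89.674214·0.144−11.545620)/41.043703 = 0.033317
λ₂=(a−b·0.144)/D = (1.944205−11.545620·0.144)/41.043703 = 0.006862
w* = 0.033317·x + 0.006862·y:
  w_0 = 0.033317·-1.5119 + 0.006862·5.8966 = -0.0099  (Exxon)
  w_1 = 0.033317·3.9434 + 0.006862·14.8983 = 0.2336  (JPMorgan)
  w_2 = 0.033317·1.2197 + 0.006862·13.0537 = 0.1302  (Honeywell)
  w_3 = 0.033317·4.4465 + 0.006862·22.7879 = 0.3045  (Ford)
  w_4 = 0.033317·1.4027 + 0.006862·16.5173 = 0.1601  (Unilever)
  w_5 = 0.033317·2.0437 + 0.006862·13.9945 = 0.1641  (Qualcomm)
  w_6 = 0.033317·0.0015 + 0.006862·2.5260 = 0.0174  (Chevron)
Σw_i=1.0000  μᵀw=0.1440
σ²=wᵀΣw=λ₁·μ_p+λ₂ = 0.033317·0.144 + 0.006862 = 0.011660 ≈ 0.0117

0.0117


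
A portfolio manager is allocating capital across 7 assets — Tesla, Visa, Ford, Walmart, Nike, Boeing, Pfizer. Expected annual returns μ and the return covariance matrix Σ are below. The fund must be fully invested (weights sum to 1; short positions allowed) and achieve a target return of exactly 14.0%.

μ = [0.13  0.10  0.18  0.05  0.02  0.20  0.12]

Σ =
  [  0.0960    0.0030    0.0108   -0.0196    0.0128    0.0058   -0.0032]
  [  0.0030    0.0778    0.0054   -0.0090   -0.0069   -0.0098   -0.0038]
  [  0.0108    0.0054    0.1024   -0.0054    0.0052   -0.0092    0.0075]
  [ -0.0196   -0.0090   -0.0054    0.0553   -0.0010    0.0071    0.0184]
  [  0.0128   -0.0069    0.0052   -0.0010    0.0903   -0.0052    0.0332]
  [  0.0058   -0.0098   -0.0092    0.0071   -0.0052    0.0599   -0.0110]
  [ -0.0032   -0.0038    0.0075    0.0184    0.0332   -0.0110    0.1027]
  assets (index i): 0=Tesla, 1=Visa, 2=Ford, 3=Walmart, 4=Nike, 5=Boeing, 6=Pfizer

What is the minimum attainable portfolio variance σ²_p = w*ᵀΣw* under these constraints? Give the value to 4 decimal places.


p=Σ⁻¹μ = [1.0816  1.7554  1.8488  0.7424  -0.2167  3.9730  1.4947]
q=Σ⁻¹𝟙 = [10.9236  17.8258  9.6873  21.8512  9.8438  19.2222  4.9913]
a=μᵀp=1.655678  b=𝟙ᵀp=10.679192  c=𝟙ᵀq=94.345221  D=ac−b²=42.160216
λ₁=(c·0.140−b)/D = (94.345221·0.140−10.679192)/42.160216 = 0.059989
λ₂=(a−b·0.140)/D = (1.655678−10.679192·0.140)/42.160216 = 0.003809
w* = 0.059989·p + 0.003809·q:
  w_0 = 0.059989·1.0816 + 0.003809·10.9236 = 0.1065  (Tesla)
  w_1 = 0.059989·1.7554 + 0.003809·17.8258 = 0.1732  (Visa)
  w_2 = 0.059989·1.8488 + 0.003809·9.6873 = 0.1478  (Ford)
  w_3 = 0.059989·0.7424 + 0.003809·21.8512 = 0.1278  (Walmart)
  w_4 = 0.059989·-0.2167 + 0.003809·9.8438 = 0.0245  (Nike)
  w_5 = 0.059989·3.9730 + 0.003809·19.2222 = 0.3116  (Boeing)
  w_6 = 0.059989·1.4947 + 0.003809·4.9913 = 0.1087  (Pfizer)
Σw_i=1.0000  μᵀw=0.1400
σ²=wᵀΣw=λ₁·μ_p+λ₂ = 0.059989·0.140 + 0.003809 = 0.012208 ≈ 0.0122

0.0122


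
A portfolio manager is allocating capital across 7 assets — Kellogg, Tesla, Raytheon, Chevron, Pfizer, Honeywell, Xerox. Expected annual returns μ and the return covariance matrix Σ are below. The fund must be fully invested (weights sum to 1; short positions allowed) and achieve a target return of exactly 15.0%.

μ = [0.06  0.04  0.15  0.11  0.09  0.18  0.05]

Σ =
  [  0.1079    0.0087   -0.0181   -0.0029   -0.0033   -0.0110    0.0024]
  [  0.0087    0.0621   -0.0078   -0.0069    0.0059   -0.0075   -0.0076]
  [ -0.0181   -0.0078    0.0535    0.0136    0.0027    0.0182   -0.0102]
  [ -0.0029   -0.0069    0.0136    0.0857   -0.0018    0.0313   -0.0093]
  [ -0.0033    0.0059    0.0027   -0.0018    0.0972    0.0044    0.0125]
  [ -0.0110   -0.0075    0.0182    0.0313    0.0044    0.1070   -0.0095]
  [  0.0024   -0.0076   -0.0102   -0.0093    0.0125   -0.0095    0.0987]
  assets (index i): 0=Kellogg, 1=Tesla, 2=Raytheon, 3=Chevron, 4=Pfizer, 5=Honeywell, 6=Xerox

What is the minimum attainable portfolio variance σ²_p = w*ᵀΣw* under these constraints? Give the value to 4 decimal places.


u=Σ⁻¹μ = [1.0956  1.1326  2.9074  0.6081  0.6437  1.2610  0.9648]
v=Σ⁻¹𝟙 = [12.3938  20.2658  23.7366  9.3792  6.8497  6.2618  14.4628]
a=μᵀu=0.947198  b=𝟙ᵀu=8.613185  c=𝟙ᵀv=93.349592  D=ac−b²=14.233616
λ₁=(c·0.150−b)/D = (93.349592·0.150−8.613185)/14.233616 = 0.378629
λ₂=(a−b·0.150)/D = (0.947198−8.613185·0.150)/14.233616 = -0.024223
w* = 0.378629·u + -0.024223·v:
  w_0 = 0.378629·1.0956 + -0.024223·12.3938 = 0.1146  (Kellogg)
  w_1 = 0.378629·1.1326 + -0.024223·20.2658 = -0.0621  (Tesla)
  w_2 = 0.378629·2.9074 + -0.024223·23.7366 = 0.5259  (Raytheon)
  w_3 = 0.378629·0.6081 + -0.024223·9.3792 = 0.0030  (Chevron)
  w_4 = 0.378629·0.6437 + -0.024223·6.8497 = 0.0778  (Pfizer)
  w_5 = 0.378629·1.2610 + -0.024223·6.2618 = 0.3258  (Honeywell)
  w_6 = 0.378629·0.9648 + -0.024223·14.4628 = 0.0150  (Xerox)
Σw_i=1.0000  μᵀw=0.1500
σ²=wᵀΣw=λ₁·μ_p+λ₂ = 0.378629·0.150 + -0.024223 = 0.032571 ≈ 0.0326

0.0326


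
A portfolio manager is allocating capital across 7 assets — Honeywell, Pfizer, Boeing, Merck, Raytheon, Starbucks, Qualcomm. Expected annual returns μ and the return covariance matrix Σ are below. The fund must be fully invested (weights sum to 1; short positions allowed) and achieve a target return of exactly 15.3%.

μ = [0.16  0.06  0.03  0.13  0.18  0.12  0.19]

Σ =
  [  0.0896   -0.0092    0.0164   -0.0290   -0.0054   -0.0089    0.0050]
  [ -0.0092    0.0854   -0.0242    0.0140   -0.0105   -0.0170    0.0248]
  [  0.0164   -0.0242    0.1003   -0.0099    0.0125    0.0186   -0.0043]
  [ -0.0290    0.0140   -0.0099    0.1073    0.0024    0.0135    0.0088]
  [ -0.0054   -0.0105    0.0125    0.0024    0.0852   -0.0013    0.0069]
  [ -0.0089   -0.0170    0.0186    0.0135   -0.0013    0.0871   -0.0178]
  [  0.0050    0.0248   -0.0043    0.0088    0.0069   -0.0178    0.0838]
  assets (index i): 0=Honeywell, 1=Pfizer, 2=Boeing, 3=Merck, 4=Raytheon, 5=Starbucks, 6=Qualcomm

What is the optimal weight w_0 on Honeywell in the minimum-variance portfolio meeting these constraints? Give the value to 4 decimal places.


0.2389

g=Σ⁻¹μ = [2.5937  0.7798  -0.3996  1.2934  2.2666  2.1202  1.9892]
h=Σ⁻¹𝟙 = [16.2853  16.5842  8.1969  9.5288  12.9562  14.8952  7.5706]
a=μᵀg=1.658287  b=𝟙ᵀg=10.643300  c=𝟙ᵀh=86.017158  D=ac−b²=29.361308
λ₁=(c·0.153−b)/D = (86.017158·0.153−10.643300)/29.361308 = 0.085736
λ₂=(a−b·0.153)/D = (1.658287−10.643300·0.153)/29.361308 = 0.001017
w* = 0.085736·g + 0.001017·h:
  w_0 = 0.085736·2.5937 + 0.001017·16.2853 = 0.2389  (Honeywell)
  w_1 = 0.085736·0.7798 + 0.001017·16.5842 = 0.0837  (Pfizer)
  w_2 = 0.085736·-0.3996 + 0.001017·8.1969 = -0.0259  (Boeing)
  w_3 = 0.085736·1.2934 + 0.001017·9.5288 = 0.1206  (Merck)
  w_4 = 0.085736·2.2666 + 0.001017·12.9562 = 0.2075  (Raytheon)
  w_5 = 0.085736·2.1202 + 0.001017·14.8952 = 0.1969  (Starbucks)
  w_6 = 0.085736·1.9892 + 0.001017·7.5706 = 0.1782  (Qualcomm)
Σw_i=1.0000  μᵀw=0.1530
σ²=wᵀΣw=λ₁·μ_p+λ₂ = 0.085736·0.153 + 0.001017 = 0.014135 ≈ 0.0141


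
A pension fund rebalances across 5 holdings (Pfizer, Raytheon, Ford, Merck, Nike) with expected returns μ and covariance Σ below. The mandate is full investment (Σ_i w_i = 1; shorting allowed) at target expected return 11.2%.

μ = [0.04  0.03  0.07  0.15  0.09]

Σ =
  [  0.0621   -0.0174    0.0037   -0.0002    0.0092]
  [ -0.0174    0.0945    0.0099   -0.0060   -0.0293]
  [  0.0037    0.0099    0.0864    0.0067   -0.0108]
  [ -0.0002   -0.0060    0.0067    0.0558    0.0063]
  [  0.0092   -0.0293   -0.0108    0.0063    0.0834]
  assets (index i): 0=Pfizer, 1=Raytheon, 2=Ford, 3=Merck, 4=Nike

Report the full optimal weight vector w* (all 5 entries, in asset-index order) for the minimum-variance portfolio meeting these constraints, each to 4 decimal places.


p=Σ⁻¹μ = [0.6930  0.9188  0.6269  2.5773  1.2120]
q=Σ⁻¹𝟙 = [18.5340  19.2568  9.3297  17.0603  16.6306]
a=μᵀp=0.594842  b=𝟙ᵀp=6.027943  c=𝟙ᵀq=80.811367  D=ac−b²=11.733926
λ₁=(c·0.112−b)/D = (80.811367·0.112−6.027943)/11.733926 = 0.257623
λ₂=(a−b·0.112)/D = (0.594842−6.027943·0.112)/11.733926 = -0.006842
w* = 0.257623·p + -0.006842·q:
  w_0 = 0.257623·0.6930 + -0.006842·18.5340 = 0.0517  (Pfizer)
  w_1 = 0.257623·0.9188 + -0.006842·19.2568 = 0.1049  (Raytheon)
  w_2 = 0.257623·0.6269 + -0.006842·9.3297 = 0.0977  (Ford)
  w_3 = 0.257623·2.5773 + -0.006842·17.0603 = 0.5473  (Merck)
  w_4 = 0.257623·1.2120 + -0.006842·16.6306 = 0.1984  (Nike)
Σw_i=1.0000  μᵀw=0.1120
σ²=wᵀΣw=λ₁·μ_p+λ₂ = 0.257623·0.112 + -0.006842 = 0.022011 ≈ 0.0220

0.0517  0.1049  0.0977  0.5473  0.1984


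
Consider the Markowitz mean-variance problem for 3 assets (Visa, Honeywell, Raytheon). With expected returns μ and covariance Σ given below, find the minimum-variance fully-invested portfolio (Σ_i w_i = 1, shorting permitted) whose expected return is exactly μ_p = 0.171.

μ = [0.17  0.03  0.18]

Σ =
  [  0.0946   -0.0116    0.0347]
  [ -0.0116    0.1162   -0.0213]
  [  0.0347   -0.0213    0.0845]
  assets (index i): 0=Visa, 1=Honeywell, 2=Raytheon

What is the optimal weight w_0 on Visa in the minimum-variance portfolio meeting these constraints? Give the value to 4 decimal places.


x=Σ⁻¹μ = [1.2211  0.7115  1.8081]
y=Σ⁻¹𝟙 = [7.7430  11.4965  11.5526]
a=μᵀx=0.554383  b=𝟙ᵀx=3.740663  c=𝟙ᵀy=30.792009  D=ac−b²=3.078009
λ₁=(c·0.171−b)/D = (30.792009·0.171−3.740663)/3.078009 = 0.495376
λ₂=(a−b·0.171)/D = (0.554383−3.740663·0.171)/3.078009 = -0.027703
w* = 0.495376·x + -0.027703·y:
  w_0 = 0.495376·1.2211 + -0.027703·7.7430 = 0.3904  (Visa)
  w_1 = 0.495376·0.7115 + -0.027703·11.4965 = 0.0340  (Honeywell)
  w_2 = 0.495376·1.8081 + -0.027703·11.5526 = 0.5756  (Raytheon)
Σw_i=1.0000  μᵀw=0.1710
σ²=wᵀΣw=λ₁·μ_p+λ₂ = 0.495376·0.171 + -0.027703 = 0.057006 ≈ 0.0570

0.3904


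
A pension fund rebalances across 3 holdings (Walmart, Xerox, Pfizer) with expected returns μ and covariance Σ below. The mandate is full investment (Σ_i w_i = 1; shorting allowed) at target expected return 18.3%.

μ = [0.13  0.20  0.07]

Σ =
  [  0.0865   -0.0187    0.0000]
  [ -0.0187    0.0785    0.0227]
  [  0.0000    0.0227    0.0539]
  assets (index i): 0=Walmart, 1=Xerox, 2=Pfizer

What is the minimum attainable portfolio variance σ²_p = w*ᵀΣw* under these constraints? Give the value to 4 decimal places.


0.0380

x=Σ⁻¹μ = [2.1645  3.0606  0.0097]
y=Σ⁻¹𝟙 = [14.2091  12.2507  13.3935]
a=μᵀx=0.894189  b=𝟙ᵀx=5.234863  c=𝟙ᵀy=39.853279  D=ac−b²=8.232576
λ₁=(c·0.183−b)/D = (39.853279·0.183−5.234863)/8.232576 = 0.250017
λ₂=(a−b·0.183)/D = (0.894189−5.234863·0.183)/8.232576 = -0.007749
w* = 0.250017·x + -0.007749·y:
  w_0 = 0.250017·2.1645 + -0.007749·14.2091 = 0.4311  (Walmart)
  w_1 = 0.250017·3.0606 + -0.007749·12.2507 = 0.6703  (Xerox)
  w_2 = 0.250017·0.0097 + -0.007749·13.3935 = -0.1013  (Pfizer)
Σw_i=1.0000  μᵀw=0.1830
σ²=wᵀΣw=λ₁·μ_p+λ₂ = 0.250017·0.183 + -0.007749 = 0.038005 ≈ 0.0380


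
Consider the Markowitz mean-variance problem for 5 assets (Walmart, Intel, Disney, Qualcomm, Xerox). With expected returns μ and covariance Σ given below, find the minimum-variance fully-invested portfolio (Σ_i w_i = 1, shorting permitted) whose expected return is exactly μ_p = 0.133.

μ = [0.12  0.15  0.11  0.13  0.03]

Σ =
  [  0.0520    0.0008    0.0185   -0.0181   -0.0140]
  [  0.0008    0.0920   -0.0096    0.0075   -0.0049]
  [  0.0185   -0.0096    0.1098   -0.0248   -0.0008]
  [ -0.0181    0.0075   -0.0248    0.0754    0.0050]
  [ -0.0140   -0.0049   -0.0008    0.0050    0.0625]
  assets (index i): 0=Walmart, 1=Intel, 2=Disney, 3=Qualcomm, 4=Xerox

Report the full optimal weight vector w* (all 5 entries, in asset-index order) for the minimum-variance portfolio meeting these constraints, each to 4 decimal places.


g=Σ⁻¹μ = [3.0577  1.5755  1.2269  2.6325  1.0935]
h=Σ⁻¹𝟙 = [28.5793  11.1325  10.1472  20.9123  21.7315]
a=μᵀg=1.113237  b=𝟙ᵀg=9.586125  c=𝟙ᵀh=92.502746  D=ac−b²=11.083659
λ₁=(c·0.133−b)/D = (92.502746·0.133−9.586125)/11.083659 = 0.245112
λ₂=(a−b·0.133)/D = (1.113237−9.586125·0.133)/11.083659 = -0.014591
w* = 0.245112·g + -0.014591·h:
  w_0 = 0.245112·3.0577 + -0.014591·28.5793 = 0.3325  (Walmart)
  w_1 = 0.245112·1.5755 + -0.014591·11.1325 = 0.2237  (Intel)
  w_2 = 0.245112·1.2269 + -0.014591·10.1472 = 0.1527  (Disney)
  w_3 = 0.245112·2.6325 + -0.014591·20.9123 = 0.3401  (Qualcomm)
  w_4 = 0.245112·1.0935 + -0.014591·21.7315 = -0.0490  (Xerox)
Σw_i=1.0000  μᵀw=0.1330
σ²=wᵀΣw=λ₁·μ_p+λ₂ = 0.245112·0.133 + -0.014591 = 0.018009 ≈ 0.0180

0.3325  0.2237  0.1527  0.3401  -0.0490


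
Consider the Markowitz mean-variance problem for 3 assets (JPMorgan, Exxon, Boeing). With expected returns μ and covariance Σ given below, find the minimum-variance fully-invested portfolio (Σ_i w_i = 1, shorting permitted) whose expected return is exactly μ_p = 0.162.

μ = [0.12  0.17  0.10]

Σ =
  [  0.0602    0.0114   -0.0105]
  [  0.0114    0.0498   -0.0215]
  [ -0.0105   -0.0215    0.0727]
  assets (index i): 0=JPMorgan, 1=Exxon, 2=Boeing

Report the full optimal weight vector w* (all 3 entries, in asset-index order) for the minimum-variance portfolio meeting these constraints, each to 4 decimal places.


-0.0461  0.8989  0.1472

x=Σ⁻¹μ = [1.6872  4.2719  2.8825]
y=Σ⁻¹𝟙 = [15.7097  26.8274  23.9579]
a=μᵀx=1.216939  b=𝟙ᵀx=8.841618  c=𝟙ᵀy=66.495058  D=ac−b²=2.746200
λ₁=(c·0.162−b)/D = (66.495058·0.162−8.841618)/2.746200 = 0.703001
λ₂=(a−b·0.162)/D = (1.216939−8.841618·0.162)/2.746200 = -0.078437
w* = 0.703001·x + -0.078437·y:
  w_0 = 0.703001·1.6872 + -0.078437·15.7097 = -0.0461  (JPMorgan)
  w_1 = 0.703001·4.2719 + -0.078437·26.8274 = 0.8989  (Exxon)
  w_2 = 0.703001·2.8825 + -0.078437·23.9579 = 0.1472  (Boeing)
Σw_i=1.0000  μᵀw=0.1620
σ²=wᵀΣw=λ₁·μ_p+λ₂ = 0.703001·0.162 + -0.078437 = 0.035449 ≈ 0.0354
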